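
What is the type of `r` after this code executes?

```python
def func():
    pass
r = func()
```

A function with no return statement returns None

NoneType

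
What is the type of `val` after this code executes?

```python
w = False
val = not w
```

'not' always returns bool

bool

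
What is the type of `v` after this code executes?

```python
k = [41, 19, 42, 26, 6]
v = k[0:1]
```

Slicing a list always returns a list

list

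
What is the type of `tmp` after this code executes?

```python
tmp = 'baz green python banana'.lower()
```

str.lower() returns str

str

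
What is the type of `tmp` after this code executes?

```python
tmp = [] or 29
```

'or' returns first truthy value (29, which is int)

int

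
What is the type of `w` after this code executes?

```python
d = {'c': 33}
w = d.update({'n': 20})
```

dict.update() returns None

NoneType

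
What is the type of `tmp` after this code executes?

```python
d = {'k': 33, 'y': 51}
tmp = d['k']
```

Accessing dict[str, int] with key 'k' returns int value 33

int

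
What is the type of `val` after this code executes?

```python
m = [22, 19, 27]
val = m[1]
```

Indexing a list of ints returns int (m[1] = 19)

int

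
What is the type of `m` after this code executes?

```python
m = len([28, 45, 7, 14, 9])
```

len() always returns int

int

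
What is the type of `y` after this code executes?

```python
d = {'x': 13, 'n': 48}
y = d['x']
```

Accessing dict[str, int] with key 'x' returns int value 13

int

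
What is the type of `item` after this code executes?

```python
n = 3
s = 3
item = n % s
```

int % int returns int (3 % 3 = 0)

int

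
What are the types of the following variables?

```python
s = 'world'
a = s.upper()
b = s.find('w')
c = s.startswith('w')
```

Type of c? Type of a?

str.startswith() returns bool; str.upper() returns str

bool, str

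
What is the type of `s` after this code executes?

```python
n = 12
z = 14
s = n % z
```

int % int returns int (12 % 14 = 12)

int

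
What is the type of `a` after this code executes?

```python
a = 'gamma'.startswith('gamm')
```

str.startswith() returns bool

bool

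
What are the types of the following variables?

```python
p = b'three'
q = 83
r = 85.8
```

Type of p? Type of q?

p is bytes; q is int

bytes, int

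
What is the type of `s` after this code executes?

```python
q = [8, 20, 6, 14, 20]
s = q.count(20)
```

list.count() returns int

int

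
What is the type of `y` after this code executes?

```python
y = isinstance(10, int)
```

isinstance() returns bool

bool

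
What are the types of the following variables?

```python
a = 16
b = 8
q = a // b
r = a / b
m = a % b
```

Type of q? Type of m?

int // int returns int; int % int returns int

int, int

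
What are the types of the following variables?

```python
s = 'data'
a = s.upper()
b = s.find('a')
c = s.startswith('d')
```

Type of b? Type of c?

str.find() returns int; str.startswith() returns bool

int, bool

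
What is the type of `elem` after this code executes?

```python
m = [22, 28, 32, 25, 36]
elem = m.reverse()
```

list.reverse() returns None

NoneType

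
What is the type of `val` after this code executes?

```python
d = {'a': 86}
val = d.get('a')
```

dict.get() returns the value (int) when key is found

int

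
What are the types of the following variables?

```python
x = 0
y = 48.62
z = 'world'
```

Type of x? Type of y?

x is int; y is float

int, float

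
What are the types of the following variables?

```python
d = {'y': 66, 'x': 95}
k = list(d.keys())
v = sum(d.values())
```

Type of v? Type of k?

sum of int values returns int; list(...) returns list

int, list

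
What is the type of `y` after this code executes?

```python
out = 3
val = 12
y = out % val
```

int % int returns int (3 % 12 = 3)

int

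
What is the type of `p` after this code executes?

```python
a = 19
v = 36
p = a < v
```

Comparison operators return bool

bool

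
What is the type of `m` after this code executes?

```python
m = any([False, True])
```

any() returns bool

bool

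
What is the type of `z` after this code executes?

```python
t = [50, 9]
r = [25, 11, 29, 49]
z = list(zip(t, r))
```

list(zip(...)) returns a list of tuples

list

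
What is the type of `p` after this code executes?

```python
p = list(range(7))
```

list(range(...)) returns list

list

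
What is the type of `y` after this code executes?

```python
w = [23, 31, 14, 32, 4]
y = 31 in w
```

'in' operator returns bool

bool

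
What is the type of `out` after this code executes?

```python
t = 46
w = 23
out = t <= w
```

Comparison operators return bool

bool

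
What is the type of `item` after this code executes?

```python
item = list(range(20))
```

list(range(...)) returns list

list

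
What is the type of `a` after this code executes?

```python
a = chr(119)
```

chr() returns str (single character)

str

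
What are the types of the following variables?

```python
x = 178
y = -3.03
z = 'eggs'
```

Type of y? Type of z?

y is float; z is str

float, str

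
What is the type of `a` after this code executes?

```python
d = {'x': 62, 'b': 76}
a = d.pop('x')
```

dict.pop() returns the value (int)

int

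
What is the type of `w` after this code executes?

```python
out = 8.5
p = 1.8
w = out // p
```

float // float returns float (floor division preserves float type)

float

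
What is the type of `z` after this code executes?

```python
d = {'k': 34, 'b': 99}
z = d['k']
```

Accessing dict[str, int] with key 'k' returns int value 34

int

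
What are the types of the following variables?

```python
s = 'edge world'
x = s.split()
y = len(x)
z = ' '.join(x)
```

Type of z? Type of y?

str.join() returns str; len() returns int

str, int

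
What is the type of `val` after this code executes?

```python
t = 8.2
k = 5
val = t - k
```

float - int returns float (8.2 - 5 = 3.2)

float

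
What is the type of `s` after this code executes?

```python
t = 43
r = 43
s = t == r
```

Equality comparison returns bool

bool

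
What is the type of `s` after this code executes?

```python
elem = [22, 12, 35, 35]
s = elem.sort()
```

list.sort() returns None (sorts in place)

NoneType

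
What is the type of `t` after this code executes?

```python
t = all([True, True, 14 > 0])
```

all() returns bool

bool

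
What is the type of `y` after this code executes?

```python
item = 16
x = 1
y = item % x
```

int % int returns int (16 % 1 = 0)

int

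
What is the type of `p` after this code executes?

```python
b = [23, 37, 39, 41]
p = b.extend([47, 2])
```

list.extend() returns None

NoneType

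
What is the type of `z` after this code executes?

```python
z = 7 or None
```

'or' returns first truthy value (7, int)

int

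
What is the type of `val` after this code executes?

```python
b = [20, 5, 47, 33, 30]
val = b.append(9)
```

list.append() returns None (mutates in place)

NoneType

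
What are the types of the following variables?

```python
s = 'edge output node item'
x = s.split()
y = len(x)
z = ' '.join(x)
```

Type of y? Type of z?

len() returns int; str.join() returns str

int, str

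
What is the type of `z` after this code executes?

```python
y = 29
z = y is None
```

'is' comparison returns bool

bool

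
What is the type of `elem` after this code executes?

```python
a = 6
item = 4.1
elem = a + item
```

int + float returns float (6 + 4.1 = 10.1)

float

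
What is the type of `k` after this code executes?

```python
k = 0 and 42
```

'and' returns the first falsy value (0, which is int)

int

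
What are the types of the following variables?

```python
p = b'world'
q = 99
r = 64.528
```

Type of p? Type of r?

p is bytes; r is float

bytes, float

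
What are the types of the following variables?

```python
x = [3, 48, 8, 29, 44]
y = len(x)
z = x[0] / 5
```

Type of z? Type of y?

int / int returns float; len() returns int

float, int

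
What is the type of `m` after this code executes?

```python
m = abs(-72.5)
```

abs() of float returns float

float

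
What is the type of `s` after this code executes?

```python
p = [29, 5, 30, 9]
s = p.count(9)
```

list.count() returns int

int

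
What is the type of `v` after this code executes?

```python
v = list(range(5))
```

list(range(...)) returns list

list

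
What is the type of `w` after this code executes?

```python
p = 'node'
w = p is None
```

'is' comparison returns bool

bool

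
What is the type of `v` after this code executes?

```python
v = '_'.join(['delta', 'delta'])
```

str.join() returns str

str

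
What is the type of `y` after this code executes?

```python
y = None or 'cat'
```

'or' with None returns the other value ('cat', str)

str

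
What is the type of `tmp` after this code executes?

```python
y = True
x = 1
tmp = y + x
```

bool + int returns int (True is 1, so 1 + 1 = 2)

int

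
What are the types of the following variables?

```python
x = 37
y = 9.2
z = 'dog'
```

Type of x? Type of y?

x is int; y is float

int, float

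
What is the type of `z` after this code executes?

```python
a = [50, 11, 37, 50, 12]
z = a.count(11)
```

list.count() returns int

int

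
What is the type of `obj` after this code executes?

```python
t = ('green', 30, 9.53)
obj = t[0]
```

Index 0 of tuple is 'green' which is str

str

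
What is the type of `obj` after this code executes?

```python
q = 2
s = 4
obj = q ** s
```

int ** positive int returns int (2 ** 4 = 16)

int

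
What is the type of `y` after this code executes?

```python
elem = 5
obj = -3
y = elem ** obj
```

int ** negative int returns float

float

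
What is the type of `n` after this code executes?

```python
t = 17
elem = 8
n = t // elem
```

int // int returns int (17 // 8 = 2)

int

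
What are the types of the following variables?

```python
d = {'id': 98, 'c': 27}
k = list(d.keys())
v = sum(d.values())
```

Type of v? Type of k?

sum of int values returns int; list(...) returns list

int, list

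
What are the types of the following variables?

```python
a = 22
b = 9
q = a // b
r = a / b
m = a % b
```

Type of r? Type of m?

int / int returns float; int % int returns int

float, int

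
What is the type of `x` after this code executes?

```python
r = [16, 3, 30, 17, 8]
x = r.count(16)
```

list.count() returns int

int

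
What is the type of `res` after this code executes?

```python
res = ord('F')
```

ord() returns int (Unicode code point)

int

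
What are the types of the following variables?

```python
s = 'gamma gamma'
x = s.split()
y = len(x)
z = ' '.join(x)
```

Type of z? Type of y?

str.join() returns str; len() returns int

str, int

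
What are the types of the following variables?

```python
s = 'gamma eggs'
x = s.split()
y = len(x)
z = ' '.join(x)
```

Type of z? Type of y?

str.join() returns str; len() returns int

str, int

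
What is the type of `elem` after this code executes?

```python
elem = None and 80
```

'and' returns first falsy value (None)

NoneType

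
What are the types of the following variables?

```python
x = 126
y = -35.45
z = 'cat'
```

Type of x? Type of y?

x is int; y is float

int, float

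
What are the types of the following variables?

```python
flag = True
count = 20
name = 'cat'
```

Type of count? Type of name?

count is int; name is str

int, str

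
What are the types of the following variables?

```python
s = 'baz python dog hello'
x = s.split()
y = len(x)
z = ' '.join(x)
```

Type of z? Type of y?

str.join() returns str; len() returns int

str, int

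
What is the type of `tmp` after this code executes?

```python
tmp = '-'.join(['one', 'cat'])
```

str.join() returns str

str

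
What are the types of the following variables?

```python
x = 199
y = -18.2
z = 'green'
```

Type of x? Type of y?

x is int; y is float

int, float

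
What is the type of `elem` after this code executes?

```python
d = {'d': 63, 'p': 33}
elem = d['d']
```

Accessing dict[str, int] with key 'd' returns int value 63

int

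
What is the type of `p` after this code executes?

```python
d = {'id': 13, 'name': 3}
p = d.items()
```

dict.items() returns a dict_items view

dict_items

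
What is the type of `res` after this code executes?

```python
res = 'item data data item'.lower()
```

str.lower() returns str

str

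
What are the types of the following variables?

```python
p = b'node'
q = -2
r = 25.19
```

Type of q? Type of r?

q is int; r is float

int, float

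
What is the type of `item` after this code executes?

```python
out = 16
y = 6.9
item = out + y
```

int + float returns float (16 + 6.9 = 22.9)

float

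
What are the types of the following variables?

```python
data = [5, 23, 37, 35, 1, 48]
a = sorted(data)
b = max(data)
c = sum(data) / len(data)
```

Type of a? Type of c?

sorted() returns list; int / int returns float

list, float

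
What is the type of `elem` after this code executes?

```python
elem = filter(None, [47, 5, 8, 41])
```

filter() returns a filter iterator object

filter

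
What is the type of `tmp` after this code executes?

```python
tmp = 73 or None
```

'or' returns first truthy value (73, int)

int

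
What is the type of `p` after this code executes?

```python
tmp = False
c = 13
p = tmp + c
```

bool + int returns int (False is 0, so 0 + 13 = 13)

int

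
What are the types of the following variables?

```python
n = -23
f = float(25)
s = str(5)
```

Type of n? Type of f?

n is int; f is float

int, float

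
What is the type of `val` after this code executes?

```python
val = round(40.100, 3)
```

round() with ndigits arg returns float

float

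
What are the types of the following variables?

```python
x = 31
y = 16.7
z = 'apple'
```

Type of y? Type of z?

y is float; z is str

float, str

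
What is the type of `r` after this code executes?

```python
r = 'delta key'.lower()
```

str.lower() returns str

str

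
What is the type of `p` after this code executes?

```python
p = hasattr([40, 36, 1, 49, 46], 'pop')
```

hasattr() returns bool

bool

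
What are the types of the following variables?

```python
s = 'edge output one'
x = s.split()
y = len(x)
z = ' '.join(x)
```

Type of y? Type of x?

len() returns int; str.split() returns list

int, list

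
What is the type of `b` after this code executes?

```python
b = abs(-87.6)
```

abs() of float returns float

float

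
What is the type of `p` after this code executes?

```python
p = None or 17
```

'or' with None returns the other value (17, int)

int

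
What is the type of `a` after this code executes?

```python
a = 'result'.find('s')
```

str.find() returns int (index, or -1)

int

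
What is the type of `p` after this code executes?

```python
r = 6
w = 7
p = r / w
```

int / int always returns float in Python 3 (6 / 7 = 0.857143)

float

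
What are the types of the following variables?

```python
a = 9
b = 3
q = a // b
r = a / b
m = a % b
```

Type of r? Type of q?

int / int returns float; int // int returns int

float, int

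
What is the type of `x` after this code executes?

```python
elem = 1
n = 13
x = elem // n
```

int // int returns int (1 // 13 = 0)

int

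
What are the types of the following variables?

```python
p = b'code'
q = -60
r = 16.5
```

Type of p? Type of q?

p is bytes; q is int

bytes, int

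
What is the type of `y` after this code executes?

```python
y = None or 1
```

'or' with None returns the other value (1, int)

int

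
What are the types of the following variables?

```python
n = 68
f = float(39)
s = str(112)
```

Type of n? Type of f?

n is int; f is float

int, float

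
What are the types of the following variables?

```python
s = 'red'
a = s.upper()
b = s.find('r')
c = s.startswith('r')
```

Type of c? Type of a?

str.startswith() returns bool; str.upper() returns str

bool, str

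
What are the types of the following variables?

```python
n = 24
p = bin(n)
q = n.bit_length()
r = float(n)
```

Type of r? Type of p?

float() returns float; bin() returns str

float, str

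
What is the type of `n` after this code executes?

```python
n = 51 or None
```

'or' returns first truthy value (51, int)

int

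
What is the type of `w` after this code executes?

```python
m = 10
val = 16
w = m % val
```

int % int returns int (10 % 16 = 10)

int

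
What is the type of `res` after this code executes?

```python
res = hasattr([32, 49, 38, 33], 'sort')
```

hasattr() returns bool

bool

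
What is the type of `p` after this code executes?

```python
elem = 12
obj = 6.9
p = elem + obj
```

int + float returns float (12 + 6.9 = 18.9)

float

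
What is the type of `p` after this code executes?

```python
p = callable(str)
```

callable() returns bool

bool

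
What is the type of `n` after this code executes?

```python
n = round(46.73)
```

round() with no ndigits arg returns int

int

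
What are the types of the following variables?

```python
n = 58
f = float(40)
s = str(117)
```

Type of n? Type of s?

n is int; s is str

int, str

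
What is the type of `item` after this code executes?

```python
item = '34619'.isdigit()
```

str.isdigit() returns bool

bool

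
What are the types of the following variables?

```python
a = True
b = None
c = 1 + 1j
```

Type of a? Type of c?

a is bool; c is complex

bool, complex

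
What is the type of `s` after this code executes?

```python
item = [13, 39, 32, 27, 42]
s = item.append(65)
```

list.append() returns None (mutates in place)

NoneType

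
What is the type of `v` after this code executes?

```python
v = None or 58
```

'or' with None returns the other value (58, int)

int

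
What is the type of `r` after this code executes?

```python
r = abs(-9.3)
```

abs() of float returns float

float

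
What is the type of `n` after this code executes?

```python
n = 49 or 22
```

'or' returns the first truthy value (49, which is int)

int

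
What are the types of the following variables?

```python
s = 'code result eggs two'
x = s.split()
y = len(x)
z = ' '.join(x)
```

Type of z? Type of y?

str.join() returns str; len() returns int

str, int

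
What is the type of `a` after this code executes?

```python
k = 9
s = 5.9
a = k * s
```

int * float returns float (9 * 5.9 = 53.1)

float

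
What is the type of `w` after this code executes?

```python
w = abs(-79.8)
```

abs() of float returns float

float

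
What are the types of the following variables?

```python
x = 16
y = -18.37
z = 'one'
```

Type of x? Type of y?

x is int; y is float

int, float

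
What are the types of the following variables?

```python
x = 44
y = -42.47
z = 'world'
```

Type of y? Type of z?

y is float; z is str

float, str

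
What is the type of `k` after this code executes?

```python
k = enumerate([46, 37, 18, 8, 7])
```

enumerate() returns an enumerate iterator object

enumerate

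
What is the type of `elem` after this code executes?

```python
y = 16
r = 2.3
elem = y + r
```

int + float returns float (16 + 2.3 = 18.3)

float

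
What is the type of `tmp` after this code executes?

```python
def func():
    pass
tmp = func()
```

A function with no return statement returns None

NoneType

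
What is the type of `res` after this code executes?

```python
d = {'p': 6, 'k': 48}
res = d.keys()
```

.keys() returns a dict_keys view object

dict_keys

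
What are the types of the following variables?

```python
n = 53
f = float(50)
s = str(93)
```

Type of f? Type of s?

f is float; s is str

float, str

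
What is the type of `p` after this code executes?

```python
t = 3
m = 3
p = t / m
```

int / int always returns float in Python 3 (3 / 3 = 1)

float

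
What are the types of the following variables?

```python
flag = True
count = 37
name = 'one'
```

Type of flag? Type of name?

flag is bool; name is str

bool, str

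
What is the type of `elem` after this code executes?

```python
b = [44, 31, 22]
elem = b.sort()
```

list.sort() returns None (sorts in place)

NoneType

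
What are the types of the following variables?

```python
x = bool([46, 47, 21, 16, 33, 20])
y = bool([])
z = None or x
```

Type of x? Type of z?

bool() returns bool; None or <bool> returns the bool

bool, bool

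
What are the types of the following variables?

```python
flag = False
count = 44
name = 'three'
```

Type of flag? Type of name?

flag is bool; name is str

bool, str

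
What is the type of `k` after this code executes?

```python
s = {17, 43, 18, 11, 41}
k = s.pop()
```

Popping from a set of ints returns int

int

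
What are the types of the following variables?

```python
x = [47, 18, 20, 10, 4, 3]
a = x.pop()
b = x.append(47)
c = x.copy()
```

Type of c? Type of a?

list.copy() returns list; list.pop() returns the element (int)

list, int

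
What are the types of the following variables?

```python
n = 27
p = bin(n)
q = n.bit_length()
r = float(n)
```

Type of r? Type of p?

float() returns float; bin() returns str

float, str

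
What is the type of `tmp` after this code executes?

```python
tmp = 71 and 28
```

'and' returns the last value when all truthy (28, which is int)

int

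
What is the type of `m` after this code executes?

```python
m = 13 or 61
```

'or' returns the first truthy value (13, which is int)

int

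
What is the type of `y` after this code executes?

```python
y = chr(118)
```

chr() returns str (single character)

str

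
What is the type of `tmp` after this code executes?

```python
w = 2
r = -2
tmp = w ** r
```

int ** negative int returns float

float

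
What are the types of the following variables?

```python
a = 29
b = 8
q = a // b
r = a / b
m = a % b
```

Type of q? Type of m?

int // int returns int; int % int returns int

int, int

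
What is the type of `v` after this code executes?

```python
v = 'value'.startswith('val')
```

str.startswith() returns bool

bool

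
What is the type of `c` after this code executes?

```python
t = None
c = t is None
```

'is' comparison returns bool

bool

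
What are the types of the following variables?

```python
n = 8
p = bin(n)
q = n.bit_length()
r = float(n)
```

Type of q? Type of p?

int.bit_length() returns int; bin() returns str

int, str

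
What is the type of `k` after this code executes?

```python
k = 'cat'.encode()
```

str.encode() returns bytes

bytes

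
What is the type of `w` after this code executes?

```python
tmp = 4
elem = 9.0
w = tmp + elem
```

int + float returns float (4 + 9.0 = 13.0)

float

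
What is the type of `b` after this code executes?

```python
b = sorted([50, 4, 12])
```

sorted() always returns list

list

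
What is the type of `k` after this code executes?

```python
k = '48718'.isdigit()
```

str.isdigit() returns bool

bool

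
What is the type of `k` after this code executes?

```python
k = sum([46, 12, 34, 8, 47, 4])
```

sum() of ints returns int

int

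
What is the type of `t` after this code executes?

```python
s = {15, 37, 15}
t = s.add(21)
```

set.add() returns None (mutates in place)

NoneType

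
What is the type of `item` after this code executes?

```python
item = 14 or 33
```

'or' returns the first truthy value (14, which is int)

int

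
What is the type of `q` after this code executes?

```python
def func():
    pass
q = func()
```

A function with no return statement returns None

NoneType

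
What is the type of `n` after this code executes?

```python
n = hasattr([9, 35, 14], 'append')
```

hasattr() returns bool

bool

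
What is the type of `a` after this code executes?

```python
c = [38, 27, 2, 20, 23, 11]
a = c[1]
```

Indexing a list of ints returns int (c[1] = 27)

int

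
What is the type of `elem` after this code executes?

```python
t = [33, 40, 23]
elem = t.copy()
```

list.copy() returns list

list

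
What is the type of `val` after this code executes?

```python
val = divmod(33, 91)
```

divmod() returns a tuple (quotient, remainder)

tuple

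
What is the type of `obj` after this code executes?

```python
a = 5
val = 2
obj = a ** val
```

int ** positive int returns int (5 ** 2 = 25)

int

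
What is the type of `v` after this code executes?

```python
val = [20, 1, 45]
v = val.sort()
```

list.sort() returns None (sorts in place)

NoneType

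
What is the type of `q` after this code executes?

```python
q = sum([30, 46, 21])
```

sum() of ints returns int

int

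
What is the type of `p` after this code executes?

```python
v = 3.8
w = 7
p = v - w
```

float - int returns float (3.8 - 7 = -3.2)

float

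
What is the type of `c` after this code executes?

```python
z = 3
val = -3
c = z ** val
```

int ** negative int returns float

float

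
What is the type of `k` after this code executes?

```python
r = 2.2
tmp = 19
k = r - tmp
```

float - int returns float (2.2 - 19 = -16.8)

float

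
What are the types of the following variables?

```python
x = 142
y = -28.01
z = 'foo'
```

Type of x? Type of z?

x is int; z is str

int, str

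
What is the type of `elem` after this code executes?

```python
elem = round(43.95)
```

round() with no ndigits arg returns int

int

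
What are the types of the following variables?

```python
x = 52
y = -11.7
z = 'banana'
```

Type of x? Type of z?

x is int; z is str

int, str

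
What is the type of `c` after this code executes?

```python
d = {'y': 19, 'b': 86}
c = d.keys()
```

.keys() returns a dict_keys view object

dict_keys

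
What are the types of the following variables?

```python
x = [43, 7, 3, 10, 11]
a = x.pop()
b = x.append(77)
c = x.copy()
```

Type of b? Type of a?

list.append() returns None; list.pop() returns the element (int)

NoneType, int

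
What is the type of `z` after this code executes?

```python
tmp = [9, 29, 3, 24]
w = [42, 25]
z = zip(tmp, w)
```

zip() returns a zip iterator object

zip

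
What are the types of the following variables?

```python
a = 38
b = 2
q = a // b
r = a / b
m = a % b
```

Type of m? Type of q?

int % int returns int; int // int returns int

int, int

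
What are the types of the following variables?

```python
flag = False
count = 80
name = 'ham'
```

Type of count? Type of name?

count is int; name is str

int, str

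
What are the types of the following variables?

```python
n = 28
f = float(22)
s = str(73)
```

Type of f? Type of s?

f is float; s is str

float, str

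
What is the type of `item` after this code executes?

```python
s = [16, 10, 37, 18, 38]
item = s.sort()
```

list.sort() returns None (sorts in place)

NoneType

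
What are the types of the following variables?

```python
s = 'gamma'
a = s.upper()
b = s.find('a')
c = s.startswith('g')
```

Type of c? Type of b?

str.startswith() returns bool; str.find() returns int

bool, int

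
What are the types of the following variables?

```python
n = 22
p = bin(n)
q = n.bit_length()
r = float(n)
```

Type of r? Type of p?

float() returns float; bin() returns str

float, str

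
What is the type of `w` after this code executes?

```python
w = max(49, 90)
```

max() of ints returns int

int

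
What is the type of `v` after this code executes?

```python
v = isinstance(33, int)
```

isinstance() returns bool

bool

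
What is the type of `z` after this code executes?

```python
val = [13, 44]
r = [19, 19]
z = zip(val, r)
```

zip() returns a zip iterator object

zip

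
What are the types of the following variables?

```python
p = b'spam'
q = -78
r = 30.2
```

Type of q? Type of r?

q is int; r is float

int, float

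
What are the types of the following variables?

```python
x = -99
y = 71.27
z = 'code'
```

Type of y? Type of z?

y is float; z is str

float, str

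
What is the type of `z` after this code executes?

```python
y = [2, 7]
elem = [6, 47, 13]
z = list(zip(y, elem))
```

list(zip(...)) returns a list of tuples

list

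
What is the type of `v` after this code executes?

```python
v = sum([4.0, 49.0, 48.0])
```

sum() of floats returns float

float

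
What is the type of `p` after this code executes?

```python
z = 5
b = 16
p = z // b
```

int // int returns int (5 // 16 = 0)

int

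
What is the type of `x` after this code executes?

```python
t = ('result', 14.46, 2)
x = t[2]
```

Index 2 of tuple is 2 which is int

int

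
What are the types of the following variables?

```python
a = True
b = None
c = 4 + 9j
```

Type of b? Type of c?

b is NoneType; c is complex

NoneType, complex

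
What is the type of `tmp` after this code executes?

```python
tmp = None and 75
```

'and' returns first falsy value (None)

NoneType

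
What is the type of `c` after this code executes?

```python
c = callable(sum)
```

callable() returns bool

bool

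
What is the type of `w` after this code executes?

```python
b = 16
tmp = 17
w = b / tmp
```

int / int always returns float in Python 3 (16 / 17 = 0.941176)

float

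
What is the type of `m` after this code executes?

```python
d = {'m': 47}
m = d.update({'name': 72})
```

dict.update() returns None

NoneType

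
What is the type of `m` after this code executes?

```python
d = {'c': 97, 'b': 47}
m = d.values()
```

.values() returns a dict_values view object

dict_values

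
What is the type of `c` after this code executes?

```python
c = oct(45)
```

oct() returns str representation

str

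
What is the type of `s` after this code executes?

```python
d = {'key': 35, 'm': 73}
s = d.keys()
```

.keys() returns a dict_keys view object

dict_keys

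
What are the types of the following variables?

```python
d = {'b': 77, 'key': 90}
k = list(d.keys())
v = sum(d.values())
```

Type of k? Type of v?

list(...) returns list; sum of int values returns int

list, int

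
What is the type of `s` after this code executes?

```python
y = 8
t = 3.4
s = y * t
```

int * float returns float (8 * 3.4 = 27.2)

float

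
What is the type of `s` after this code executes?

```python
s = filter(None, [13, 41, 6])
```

filter() returns a filter iterator object

filter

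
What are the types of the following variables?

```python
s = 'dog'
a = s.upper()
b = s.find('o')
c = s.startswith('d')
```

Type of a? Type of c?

str.upper() returns str; str.startswith() returns bool

str, bool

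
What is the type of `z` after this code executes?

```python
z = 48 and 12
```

'and' returns the last value when all truthy (12, which is int)

int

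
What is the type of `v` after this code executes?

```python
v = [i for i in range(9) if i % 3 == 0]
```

A list comprehension [...] produces a list

list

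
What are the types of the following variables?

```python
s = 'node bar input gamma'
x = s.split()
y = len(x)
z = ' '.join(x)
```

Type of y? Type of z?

len() returns int; str.join() returns str

int, str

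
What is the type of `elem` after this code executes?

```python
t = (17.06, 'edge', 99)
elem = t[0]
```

Index 0 of tuple is 17.06 which is float

float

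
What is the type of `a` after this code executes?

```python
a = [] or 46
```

'or' returns first truthy value (46, which is int)

int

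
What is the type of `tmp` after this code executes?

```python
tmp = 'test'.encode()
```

str.encode() returns bytes

bytes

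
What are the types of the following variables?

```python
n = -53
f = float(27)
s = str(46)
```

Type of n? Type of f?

n is int; f is float

int, float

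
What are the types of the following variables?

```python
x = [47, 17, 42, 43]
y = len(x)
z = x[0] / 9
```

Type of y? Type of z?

len() returns int; int / int returns float

int, float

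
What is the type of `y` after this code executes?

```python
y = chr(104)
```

chr() returns str (single character)

str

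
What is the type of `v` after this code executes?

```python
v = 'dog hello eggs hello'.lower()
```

str.lower() returns str

str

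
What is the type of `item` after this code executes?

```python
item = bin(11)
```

bin() returns str representation

str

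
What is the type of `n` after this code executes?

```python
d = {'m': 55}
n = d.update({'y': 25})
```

dict.update() returns None

NoneType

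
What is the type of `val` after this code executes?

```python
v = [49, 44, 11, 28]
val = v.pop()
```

list.pop() returns the popped element (int here)

int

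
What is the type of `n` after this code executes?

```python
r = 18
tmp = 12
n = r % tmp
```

int % int returns int (18 % 12 = 6)

int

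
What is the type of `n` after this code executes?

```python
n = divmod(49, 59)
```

divmod() returns a tuple (quotient, remainder)

tuple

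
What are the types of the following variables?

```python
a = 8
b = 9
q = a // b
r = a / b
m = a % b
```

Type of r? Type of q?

int / int returns float; int // int returns int

float, int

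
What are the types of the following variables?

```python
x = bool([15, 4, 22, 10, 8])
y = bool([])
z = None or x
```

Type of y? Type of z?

bool() returns bool; None or <bool> returns the bool

bool, bool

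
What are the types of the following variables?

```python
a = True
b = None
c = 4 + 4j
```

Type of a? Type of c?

a is bool; c is complex

bool, complex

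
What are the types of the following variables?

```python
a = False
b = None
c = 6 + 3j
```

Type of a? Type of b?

a is bool; b is NoneType

bool, NoneType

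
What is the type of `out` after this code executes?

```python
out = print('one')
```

print() returns None

NoneType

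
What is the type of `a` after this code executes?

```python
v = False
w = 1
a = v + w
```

bool + int returns int (False is 0, so 0 + 1 = 1)

int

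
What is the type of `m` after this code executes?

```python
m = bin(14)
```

bin() returns str representation

str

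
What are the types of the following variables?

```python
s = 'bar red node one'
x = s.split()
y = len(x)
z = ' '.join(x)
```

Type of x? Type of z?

str.split() returns list; str.join() returns str

list, str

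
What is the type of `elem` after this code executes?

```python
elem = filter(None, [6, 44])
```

filter() returns a filter iterator object

filter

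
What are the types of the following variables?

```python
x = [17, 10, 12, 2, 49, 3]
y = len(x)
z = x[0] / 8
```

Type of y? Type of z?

len() returns int; int / int returns float

int, float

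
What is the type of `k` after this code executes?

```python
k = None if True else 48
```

Ternary: condition is True, if branch (None) taken → NoneType

NoneType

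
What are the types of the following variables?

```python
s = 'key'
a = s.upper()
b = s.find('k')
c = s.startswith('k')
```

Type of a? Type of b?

str.upper() returns str; str.find() returns int

str, int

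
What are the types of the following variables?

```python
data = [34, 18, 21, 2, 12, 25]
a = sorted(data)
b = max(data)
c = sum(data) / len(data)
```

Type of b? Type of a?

max of ints returns int; sorted() returns list

int, list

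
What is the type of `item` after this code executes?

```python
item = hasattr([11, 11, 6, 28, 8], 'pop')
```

hasattr() returns bool

bool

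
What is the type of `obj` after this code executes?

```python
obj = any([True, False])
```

any() returns bool

bool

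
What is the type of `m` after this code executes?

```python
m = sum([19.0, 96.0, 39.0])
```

sum() of floats returns float

float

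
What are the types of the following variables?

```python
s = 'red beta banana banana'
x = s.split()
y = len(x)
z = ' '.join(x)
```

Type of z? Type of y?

str.join() returns str; len() returns int

str, int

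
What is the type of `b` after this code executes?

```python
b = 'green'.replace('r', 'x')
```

str.replace() returns str

str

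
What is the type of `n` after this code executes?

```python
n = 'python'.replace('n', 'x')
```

str.replace() returns str

str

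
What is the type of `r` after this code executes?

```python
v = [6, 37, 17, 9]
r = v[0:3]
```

Slicing a list always returns a list

list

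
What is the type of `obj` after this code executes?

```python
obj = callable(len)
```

callable() returns bool

bool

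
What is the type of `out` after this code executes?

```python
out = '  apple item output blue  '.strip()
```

str.strip() returns str

str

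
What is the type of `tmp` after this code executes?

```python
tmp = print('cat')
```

print() returns None

NoneType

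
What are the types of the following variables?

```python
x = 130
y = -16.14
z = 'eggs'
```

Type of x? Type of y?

x is int; y is float

int, float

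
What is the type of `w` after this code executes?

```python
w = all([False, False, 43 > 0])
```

all() returns bool

bool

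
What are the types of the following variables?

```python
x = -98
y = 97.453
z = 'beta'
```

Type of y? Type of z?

y is float; z is str

float, str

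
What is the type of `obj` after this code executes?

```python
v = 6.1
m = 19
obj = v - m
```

float - int returns float (6.1 - 19 = -12.9)

float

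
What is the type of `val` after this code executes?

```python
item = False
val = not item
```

'not' always returns bool

bool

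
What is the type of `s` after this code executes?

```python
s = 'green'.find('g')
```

str.find() returns int (index, or -1)

int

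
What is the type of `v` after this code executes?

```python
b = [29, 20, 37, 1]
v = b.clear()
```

list.clear() returns None

NoneType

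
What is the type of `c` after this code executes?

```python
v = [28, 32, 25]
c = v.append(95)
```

list.append() returns None (mutates in place)

NoneType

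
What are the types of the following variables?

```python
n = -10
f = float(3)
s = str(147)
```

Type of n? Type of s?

n is int; s is str

int, str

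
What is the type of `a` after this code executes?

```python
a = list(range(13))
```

list(range(...)) returns list

list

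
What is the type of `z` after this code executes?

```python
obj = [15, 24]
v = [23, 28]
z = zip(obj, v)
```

zip() returns a zip iterator object

zip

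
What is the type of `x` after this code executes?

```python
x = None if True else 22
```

Ternary: condition is True, if branch (None) taken → NoneType

NoneType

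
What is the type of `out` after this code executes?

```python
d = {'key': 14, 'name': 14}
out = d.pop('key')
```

dict.pop() returns the value (int)

int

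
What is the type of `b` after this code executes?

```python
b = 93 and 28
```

'and' returns the last value when all truthy (28, which is int)

int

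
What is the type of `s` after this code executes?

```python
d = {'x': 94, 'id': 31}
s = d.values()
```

.values() returns a dict_values view object

dict_values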